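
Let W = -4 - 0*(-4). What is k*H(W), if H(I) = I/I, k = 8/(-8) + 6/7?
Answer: -⅐ ≈ -0.14286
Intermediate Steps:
W = -4 (W = -4 - 2*0 = -4 + 0 = -4)
k = -⅐ (k = 8*(-⅛) + 6*(⅐) = -1 + 6/7 = -⅐ ≈ -0.14286)
H(I) = 1
k*H(W) = -⅐*1 = -⅐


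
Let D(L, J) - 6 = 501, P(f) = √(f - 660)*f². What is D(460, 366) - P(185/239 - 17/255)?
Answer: 507 - 90038144*I*√43231515/46075226625 ≈ 507.0 - 12.849*I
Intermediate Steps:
P(f) = f²*√(-660 + f) (P(f) = √(-660 + f)*f² = f²*√(-660 + f))
D(L, J) = 507 (D(L, J) = 6 + 501 = 507)
D(460, 366) - P(185/239 - 17/255) = 507 - (185/239 - 17/255)²*√(-660 + (185/239 - 17/255)) = 507 - (185*(1/239) - 17*1/255)²*√(-660 + (185*(1/239) - 17*1/255)) = 507 - (185/239 - 1/15)²*√(-660 + (185/239 - 1/15)) = 507 - (2536/3585)²*√(-660 + 2536/3585) = 507 - 6431296*√(-2363564/3585)/12852225 = 507 - 6431296*14*I*√43231515/3585/12852225 = 507 - 90038144*I*√43231515/46075226625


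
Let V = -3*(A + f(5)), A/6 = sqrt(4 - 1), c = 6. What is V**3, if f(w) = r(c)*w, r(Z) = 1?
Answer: -47115 - 29646*sqrt(3) ≈ -98463.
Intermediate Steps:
A = 6*sqrt(3) (A = 6*sqrt(4 - 1) = 6*sqrt(3) ≈ 10.392)
f(w) = w (f(w) = 1*w = w)
V = -15 - 18*sqrt(3) (V = -3*(6*sqrt(3) + 5) = -3*(5 + 6*sqrt(3)) = -15 - 18*sqrt(3) ≈ -46.177)
V**3 = (-15 - 18*sqrt(3))**3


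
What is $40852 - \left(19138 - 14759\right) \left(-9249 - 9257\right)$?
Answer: $81078626$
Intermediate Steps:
$40852 - \left(19138 - 14759\right) \left(-9249 - 9257\right) = 40852 - 4379 \left(-18506\right) = 40852 - -81037774 = 40852 + 81037774 = 81078626$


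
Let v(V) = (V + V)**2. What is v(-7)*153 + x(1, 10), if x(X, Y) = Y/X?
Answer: 29998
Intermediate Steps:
v(V) = 4*V**2 (v(V) = (2*V)**2 = 4*V**2)
v(-7)*153 + x(1, 10) = (4*(-7)**2)*153 + 10/1 = (4*49)*153 + 10*1 = 196*153 + 10 = 29988 + 10 = 29998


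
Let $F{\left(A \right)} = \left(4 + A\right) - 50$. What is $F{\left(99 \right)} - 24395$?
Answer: $-24342$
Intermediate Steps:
$F{\left(A \right)} = -46 + A$
$F{\left(99 \right)} - 24395 = \left(-46 + 99\right) - 24395 = 53 - 24395 = -24342$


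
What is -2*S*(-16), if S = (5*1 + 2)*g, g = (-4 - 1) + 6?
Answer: 224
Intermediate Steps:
g = 1 (g = -5 + 6 = 1)
S = 7 (S = (5*1 + 2)*1 = (5 + 2)*1 = 7*1 = 7)
-2*S*(-16) = -2*7*(-16) = -14*(-16) = 224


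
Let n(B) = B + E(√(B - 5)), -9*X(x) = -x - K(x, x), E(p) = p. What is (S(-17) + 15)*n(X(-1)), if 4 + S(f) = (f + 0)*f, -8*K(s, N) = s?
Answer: -175/6 + 25*I*√734 ≈ -29.167 + 677.31*I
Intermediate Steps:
K(s, N) = -s/8
X(x) = 7*x/72 (X(x) = -(-x - (-1)*x/8)/9 = -(-x + x/8)/9 = -(-7)*x/72 = 7*x/72)
n(B) = B + √(-5 + B) (n(B) = B + √(B - 5) = B + √(-5 + B))
S(f) = -4 + f² (S(f) = -4 + (f + 0)*f = -4 + f*f = -4 + f²)
(S(-17) + 15)*n(X(-1)) = ((-4 + (-17)²) + 15)*((7/72)*(-1) + √(-5 + (7/72)*(-1))) = ((-4 + 289) + 15)*(-7/72 + √(-5 - 7/72)) = (285 + 15)*(-7/72 + √(-367/72)) = 300*(-7/72 + I*√734/12) = -175/6 + 25*I*√734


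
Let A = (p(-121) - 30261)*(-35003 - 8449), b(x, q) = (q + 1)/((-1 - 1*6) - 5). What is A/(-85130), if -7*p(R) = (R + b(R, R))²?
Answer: -4869839448/297955 ≈ -16344.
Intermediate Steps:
b(x, q) = -1/12 - q/12 (b(x, q) = (1 + q)/((-1 - 6) - 5) = (1 + q)/(-7 - 5) = (1 + q)/(-12) = (1 + q)*(-1/12) = -1/12 - q/12)
p(R) = -(-1/12 + 11*R/12)²/7 (p(R) = -(R + (-1/12 - R/12))²/7 = -(-1/12 + 11*R/12)²/7)
A = 9739678896/7 (A = (-(-1 + 11*(-121))²/1008 - 30261)*(-35003 - 8449) = (-(-1 - 1331)²/1008 - 30261)*(-43452) = (-1/1008*(-1332)² - 30261)*(-43452) = (-1/1008*1774224 - 30261)*(-43452) = (-12321/7 - 30261)*(-43452) = -224148/7*(-43452) = 9739678896/7 ≈ 1.3914e+9)
A/(-85130) = (9739678896/7)/(-85130) = (9739678896/7)*(-1/85130) = -4869839448/297955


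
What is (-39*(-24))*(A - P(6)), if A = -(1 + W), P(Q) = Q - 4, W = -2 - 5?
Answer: 3744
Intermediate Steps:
W = -7
P(Q) = -4 + Q
A = 6 (A = -(1 - 7) = -1*(-6) = 6)
(-39*(-24))*(A - P(6)) = (-39*(-24))*(6 - (-4 + 6)) = 936*(6 - 1*2) = 936*(6 - 2) = 936*4 = 3744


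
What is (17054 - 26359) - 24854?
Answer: -34159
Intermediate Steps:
(17054 - 26359) - 24854 = -9305 - 24854 = -34159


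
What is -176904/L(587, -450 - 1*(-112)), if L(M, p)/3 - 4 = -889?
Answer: 19656/295 ≈ 66.630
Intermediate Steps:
L(M, p) = -2655 (L(M, p) = 12 + 3*(-889) = 12 - 2667 = -2655)
-176904/L(587, -450 - 1*(-112)) = -176904/(-2655) = -176904*(-1/2655) = 19656/295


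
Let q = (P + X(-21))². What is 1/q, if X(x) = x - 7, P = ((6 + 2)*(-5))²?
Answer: 1/2471184 ≈ 4.0466e-7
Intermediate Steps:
P = 1600 (P = (8*(-5))² = (-40)² = 1600)
X(x) = -7 + x
q = 2471184 (q = (1600 + (-7 - 21))² = (1600 - 28)² = 1572² = 2471184)
1/q = 1/2471184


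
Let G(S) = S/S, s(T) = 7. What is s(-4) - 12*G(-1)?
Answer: -5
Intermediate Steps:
G(S) = 1
s(-4) - 12*G(-1) = 7 - 12*1 = 7 - 12 = -5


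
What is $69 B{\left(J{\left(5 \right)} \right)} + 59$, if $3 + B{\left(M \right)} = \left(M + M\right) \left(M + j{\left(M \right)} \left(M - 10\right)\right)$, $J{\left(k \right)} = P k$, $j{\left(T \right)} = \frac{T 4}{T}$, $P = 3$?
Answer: $72302$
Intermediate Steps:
$j{\left(T \right)} = 4$ ($j{\left(T \right)} = \frac{4 T}{T} = 4$)
$J{\left(k \right)} = 3 k$
$B{\left(M \right)} = -3 + 2 M \left(-40 + 5 M\right)$ ($B{\left(M \right)} = -3 + \left(M + M\right) \left(M + 4 \left(M - 10\right)\right) = -3 + 2 M \left(M + 4 \left(-10 + M\right)\right) = -3 + 2 M \left(M + \left(-40 + 4 M\right)\right) = -3 + 2 M \left(-40 + 5 M\right)$)
$69 B{\left(J{\left(5 \right)} \right)} + 59 = 69 \left(-3 - 80 \cdot 3 \cdot 5 + 10 \left(3 \cdot 5\right)^{2}\right) + 59 = 69 \left(-3 - 1200 + 10 \cdot 15^{2}\right) + 59 = 69 \left(-3 - 1200 + 10 \cdot 225\right) + 59 = 69 \left(-3 - 1200 + 2250\right) + 59 = 69 \cdot 1047 + 59 = 72243 + 59 = 72302$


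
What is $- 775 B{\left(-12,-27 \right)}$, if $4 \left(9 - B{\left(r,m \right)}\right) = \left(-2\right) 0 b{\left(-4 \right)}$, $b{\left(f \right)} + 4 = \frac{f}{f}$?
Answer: $-6975$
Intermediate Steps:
$b{\left(f \right)} = -3$ ($b{\left(f \right)} = -4 + \frac{f}{f} = -4 + 1 = -3$)
$B{\left(r,m \right)} = 9$ ($B{\left(r,m \right)} = 9 - \frac{\left(-2\right) 0 \left(-3\right)}{4} = 9 - \frac{0 \left(-3\right)}{4} = 9 - 0 = 9 + 0 = 9$)
$- 775 B{\left(-12,-27 \right)} = \left(-775\right) 9 = -6975$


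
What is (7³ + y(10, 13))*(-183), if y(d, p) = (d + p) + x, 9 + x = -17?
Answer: -62220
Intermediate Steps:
x = -26 (x = -9 - 17 = -26)
y(d, p) = -26 + d + p (y(d, p) = (d + p) - 26 = -26 + d + p)
(7³ + y(10, 13))*(-183) = (7³ + (-26 + 10 + 13))*(-183) = (343 - 3)*(-183) = 340*(-183) = -62220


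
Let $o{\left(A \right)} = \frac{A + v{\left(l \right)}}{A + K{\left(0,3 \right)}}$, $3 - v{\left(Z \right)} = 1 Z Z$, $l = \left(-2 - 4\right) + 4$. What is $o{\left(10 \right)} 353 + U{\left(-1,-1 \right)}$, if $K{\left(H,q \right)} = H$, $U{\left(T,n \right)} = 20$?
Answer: $\frac{3377}{10} \approx 337.7$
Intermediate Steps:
$l = -2$ ($l = -6 + 4 = -2$)
$v{\left(Z \right)} = 3 - Z^{2}$ ($v{\left(Z \right)} = 3 - 1 Z Z = 3 - Z Z = 3 - Z^{2}$)
$o{\left(A \right)} = \frac{-1 + A}{A}$ ($o{\left(A \right)} = \frac{A + \left(3 - \left(-2\right)^{2}\right)}{A + 0} = \frac{A + \left(3 - 4\right)}{A} = \frac{A - 1}{A} = \frac{-1 + A}{A}$)
$o{\left(10 \right)} 353 + U{\left(-1,-1 \right)} = \frac{-1 + 10}{10} \cdot 353 + 20 = \frac{1}{10} \cdot 9 \cdot 353 + 20 = \frac{9}{10} \cdot 353 + 20 = \frac{3177}{10} + 20 = \frac{3377}{10}$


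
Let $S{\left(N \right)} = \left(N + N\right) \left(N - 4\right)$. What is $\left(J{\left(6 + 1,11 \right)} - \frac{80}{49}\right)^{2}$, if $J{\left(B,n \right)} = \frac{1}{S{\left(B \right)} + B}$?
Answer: $\frac{6241}{2401} \approx 2.5993$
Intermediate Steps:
$S{\left(N \right)} = 2 N \left(-4 + N\right)$
$J{\left(B,n \right)} = \frac{1}{B + 2 B \left(-4 + B\right)}$ ($J{\left(B,n \right)} = \frac{1}{2 B \left(-4 + B\right) + B} = \frac{1}{B + 2 B \left(-4 + B\right)}$)
$\left(J{\left(6 + 1,11 \right)} - \frac{80}{49}\right)^{2} = \left(\frac{1}{\left(6 + 1\right) \left(-7 + 2 \left(6 + 1\right)\right)} - \frac{80}{49}\right)^{2} = \left(\frac{1}{7 \left(-7 + 2 \cdot 7\right)} - \frac{80}{49}\right)^{2} = \left(\frac{1}{7 \left(-7 + 14\right)} - \frac{80}{49}\right)^{2} = \left(\frac{1}{7 \cdot 7} - \frac{80}{49}\right)^{2} = \left(\frac{1}{7} \cdot \frac{1}{7} - \frac{80}{49}\right)^{2} = \left(\frac{1}{49} - \frac{80}{49}\right)^{2} = \left(- \frac{79}{49}\right)^{2} = \frac{6241}{2401}$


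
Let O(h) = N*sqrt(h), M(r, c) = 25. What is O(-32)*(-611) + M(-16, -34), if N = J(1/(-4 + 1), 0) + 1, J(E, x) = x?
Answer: 25 - 2444*I*sqrt(2) ≈ 25.0 - 3456.3*I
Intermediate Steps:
N = 1 (N = 0 + 1 = 1)
O(h) = sqrt(h) (O(h) = 1*sqrt(h) = sqrt(h))
O(-32)*(-611) + M(-16, -34) = sqrt(-32)*(-611) + 25 = (4*I*sqrt(2))*(-611) + 25 = -2444*I*sqrt(2) + 25 = 25 - 2444*I*sqrt(2)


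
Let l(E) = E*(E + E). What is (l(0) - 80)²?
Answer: 6400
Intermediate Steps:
l(E) = 2*E² (l(E) = E*(2*E) = 2*E²)
(l(0) - 80)² = (2*0² - 80)² = (2*0 - 80)² = (0 - 80)² = (-80)² = 6400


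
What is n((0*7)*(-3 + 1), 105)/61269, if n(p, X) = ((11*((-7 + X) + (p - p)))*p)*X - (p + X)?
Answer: -35/20423 ≈ -0.0017138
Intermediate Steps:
n(p, X) = -X - p + X*p*(-77 + 11*X) (n(p, X) = ((11*((-7 + X) + 0))*p)*X - (X + p) = ((11*(-7 + X))*p)*X + (-X - p) = ((-77 + 11*X)*p)*X + (-X - p) = (p*(-77 + 11*X))*X + (-X - p) = X*p*(-77 + 11*X) + (-X - p) = -X - p + X*p*(-77 + 11*X))
n((0*7)*(-3 + 1), 105)/61269 = (-1*105 - 0*7*(-3 + 1) - 77*105*(0*7)*(-3 + 1) + 11*((0*7)*(-3 + 1))*105²)/61269 = (-105 - 0*(-2) - 77*105*0*(-2) + 11*(0*(-2))*11025)*(1/61269) = (-105 - 1*0 - 77*105*0 + 11*0*11025)*(1/61269) = (-105 + 0 + 0 + 0)*(1/61269) = -105*1/61269 = -35/20423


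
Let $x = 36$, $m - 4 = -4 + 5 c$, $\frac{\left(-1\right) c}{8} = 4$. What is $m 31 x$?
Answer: $-178560$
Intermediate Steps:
$c = -32$ ($c = \left(-8\right) 4 = -32$)
$m = -160$ ($m = 4 + \left(-4 + 5 \left(-32\right)\right) = 4 - 164 = -160$)
$m 31 x = \left(-160\right) 31 \cdot 36 = \left(-4960\right) 36 = -178560$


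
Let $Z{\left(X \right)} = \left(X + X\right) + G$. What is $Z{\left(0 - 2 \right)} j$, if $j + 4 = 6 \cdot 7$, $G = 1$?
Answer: $-114$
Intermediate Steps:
$j = 38$ ($j = -4 + 6 \cdot 7 = -4 + 42 = 38$)
$Z{\left(X \right)} = 1 + 2 X$ ($Z{\left(X \right)} = \left(X + X\right) + 1 = 2 X + 1 = 1 + 2 X$)
$Z{\left(0 - 2 \right)} j = \left(1 + 2 \left(0 - 2\right)\right) 38 = \left(1 + 2 \left(-2\right)\right) 38 = \left(1 - 4\right) 38 = \left(-3\right) 38 = -114$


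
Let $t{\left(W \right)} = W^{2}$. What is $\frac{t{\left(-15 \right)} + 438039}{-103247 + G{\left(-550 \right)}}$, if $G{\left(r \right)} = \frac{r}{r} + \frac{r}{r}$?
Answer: $- \frac{146088}{34415} \approx -4.2449$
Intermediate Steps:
$G{\left(r \right)} = 2$ ($G{\left(r \right)} = 1 + 1 = 2$)
$\frac{t{\left(-15 \right)} + 438039}{-103247 + G{\left(-550 \right)}} = \frac{\left(-15\right)^{2} + 438039}{-103247 + 2} = \frac{225 + 438039}{-103245} = 438264 \left(- \frac{1}{103245}\right) = - \frac{146088}{34415}$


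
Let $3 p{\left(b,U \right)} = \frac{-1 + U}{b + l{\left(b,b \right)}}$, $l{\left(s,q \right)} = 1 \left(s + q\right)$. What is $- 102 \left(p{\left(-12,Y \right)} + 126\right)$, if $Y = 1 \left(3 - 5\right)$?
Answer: $- \frac{77129}{6} \approx -12855.0$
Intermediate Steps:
$Y = -2$ ($Y = 1 \left(-2\right) = -2$)
$l{\left(s,q \right)} = q + s$ ($l{\left(s,q \right)} = 1 \left(q + s\right) = q + s$)
$p{\left(b,U \right)} = \frac{-1 + U}{9 b}$ ($p{\left(b,U \right)} = \frac{\left(-1 + U\right) \frac{1}{b + \left(b + b\right)}}{3} = \frac{\left(-1 + U\right) \frac{1}{b + 2 b}}{3} = \frac{\left(-1 + U\right) \frac{1}{3 b}}{3} = \frac{\frac{1}{3} \frac{1}{b} \left(-1 + U\right)}{3} = \frac{-1 + U}{9 b}$)
$- 102 \left(p{\left(-12,Y \right)} + 126\right) = - 102 \left(\frac{-1 - 2}{9 \left(-12\right)} + 126\right) = - 102 \left(\frac{1}{9} \left(- \frac{1}{12}\right) \left(-3\right) + 126\right) = - 102 \left(\frac{1}{36} + 126\right) = \left(-102\right) \frac{4537}{36} = - \frac{77129}{6}$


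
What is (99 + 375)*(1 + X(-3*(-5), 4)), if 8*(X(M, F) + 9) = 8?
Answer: -3318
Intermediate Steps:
X(M, F) = -8 (X(M, F) = -9 + (⅛)*8 = -9 + 1 = -8)
(99 + 375)*(1 + X(-3*(-5), 4)) = (99 + 375)*(1 - 8) = 474*(-7) = -3318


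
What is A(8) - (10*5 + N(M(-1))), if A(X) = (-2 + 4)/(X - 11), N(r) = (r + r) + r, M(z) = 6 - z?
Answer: -215/3 ≈ -71.667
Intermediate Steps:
N(r) = 3*r (N(r) = 2*r + r = 3*r)
A(X) = 2/(-11 + X)
A(8) - (10*5 + N(M(-1))) = 2/(-11 + 8) - (10*5 + 3*(6 - 1*(-1))) = 2/(-3) - (50 + 3*(6 + 1)) = 2*(-1/3) - (50 + 3*7) = -2/3 - (50 + 21) = -2/3 - 1*71 = -2/3 - 71 = -215/3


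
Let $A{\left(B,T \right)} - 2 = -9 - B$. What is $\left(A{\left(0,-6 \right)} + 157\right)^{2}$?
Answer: $22500$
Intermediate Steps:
$A{\left(B,T \right)} = -7 - B$ ($A{\left(B,T \right)} = 2 - \left(9 + B\right) = -7 - B$)
$\left(A{\left(0,-6 \right)} + 157\right)^{2} = \left(\left(-7 - 0\right) + 157\right)^{2} = \left(\left(-7 + 0\right) + 157\right)^{2} = \left(-7 + 157\right)^{2} = 150^{2} = 22500$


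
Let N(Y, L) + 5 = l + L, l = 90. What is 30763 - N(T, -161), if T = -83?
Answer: 30839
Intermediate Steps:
N(Y, L) = 85 + L (N(Y, L) = -5 + (90 + L) = 85 + L)
30763 - N(T, -161) = 30763 - (85 - 161) = 30763 - 1*(-76) = 30763 + 76 = 30839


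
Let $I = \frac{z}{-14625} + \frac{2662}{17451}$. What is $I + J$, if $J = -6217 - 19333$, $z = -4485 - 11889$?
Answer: $- \frac{724507631314}{28357875} \approx -25549.0$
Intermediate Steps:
$z = -16374$
$J = -25550$
$I = \frac{36074936}{28357875}$ ($I = - \frac{16374}{-14625} + \frac{2662}{17451} = \left(-16374\right) \left(- \frac{1}{14625}\right) + 2662 \cdot \frac{1}{17451} = \frac{5458}{4875} + \frac{2662}{17451} = \frac{36074936}{28357875} \approx 1.2721$)
$I + J = \frac{36074936}{28357875} - 25550 = - \frac{724507631314}{28357875}$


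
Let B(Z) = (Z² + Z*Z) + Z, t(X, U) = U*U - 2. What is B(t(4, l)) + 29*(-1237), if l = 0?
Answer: -35867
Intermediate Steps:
t(X, U) = -2 + U² (t(X, U) = U² - 2 = -2 + U²)
B(Z) = Z + 2*Z² (B(Z) = (Z² + Z²) + Z = 2*Z² + Z = Z + 2*Z²)
B(t(4, l)) + 29*(-1237) = (-2 + 0²)*(1 + 2*(-2 + 0²)) + 29*(-1237) = (-2 + 0)*(1 + 2*(-2 + 0)) - 35873 = -2*(1 + 2*(-2)) - 35873 = -2*(1 - 4) - 35873 = -2*(-3) - 35873 = 6 - 35873 = -35867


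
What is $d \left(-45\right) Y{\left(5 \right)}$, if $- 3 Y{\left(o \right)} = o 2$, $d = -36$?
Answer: $-5400$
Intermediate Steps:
$Y{\left(o \right)} = - \frac{2 o}{3}$ ($Y{\left(o \right)} = - \frac{o 2}{3} = - \frac{2 o}{3}$)
$d \left(-45\right) Y{\left(5 \right)} = \left(-36\right) \left(-45\right) \left(\left(- \frac{2}{3}\right) 5\right) = 1620 \left(- \frac{10}{3}\right) = -5400$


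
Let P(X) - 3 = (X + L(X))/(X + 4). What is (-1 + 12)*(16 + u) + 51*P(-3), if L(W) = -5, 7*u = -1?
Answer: -564/7 ≈ -80.571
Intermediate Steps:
u = -⅐ (u = (⅐)*(-1) = -⅐ ≈ -0.14286)
P(X) = 3 + (-5 + X)/(4 + X) (P(X) = 3 + (X - 5)/(X + 4) = 3 + (-5 + X)/(4 + X))
(-1 + 12)*(16 + u) + 51*P(-3) = (-1 + 12)*(16 - ⅐) + 51*((7 + 4*(-3))/(4 - 3)) = 11*(111/7) + 51*((7 - 12)/1) = 1221/7 + 51*(1*(-5)) = 1221/7 + 51*(-5) = 1221/7 - 255 = -564/7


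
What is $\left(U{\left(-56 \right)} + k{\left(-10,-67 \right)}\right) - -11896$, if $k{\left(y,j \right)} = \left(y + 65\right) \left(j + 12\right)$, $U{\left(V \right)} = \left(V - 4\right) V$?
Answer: $12231$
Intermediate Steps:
$U{\left(V \right)} = V \left(-4 + V\right)$ ($U{\left(V \right)} = \left(-4 + V\right) V = V \left(-4 + V\right)$)
$k{\left(y,j \right)} = \left(12 + j\right) \left(65 + y\right)$ ($k{\left(y,j \right)} = \left(65 + y\right) \left(12 + j\right) = \left(12 + j\right) \left(65 + y\right)$)
$\left(U{\left(-56 \right)} + k{\left(-10,-67 \right)}\right) - -11896 = \left(- 56 \left(-4 - 56\right) + \left(780 + 12 \left(-10\right) + 65 \left(-67\right) - -670\right)\right) - -11896 = \left(\left(-56\right) \left(-60\right) + \left(780 - 120 - 4355 + 670\right)\right) + 11896 = \left(3360 - 3025\right) + 11896 = 335 + 11896 = 12231$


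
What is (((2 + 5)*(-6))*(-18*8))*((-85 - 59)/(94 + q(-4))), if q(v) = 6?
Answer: -217728/25 ≈ -8709.1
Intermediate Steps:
(((2 + 5)*(-6))*(-18*8))*((-85 - 59)/(94 + q(-4))) = (((2 + 5)*(-6))*(-18*8))*((-85 - 59)/(94 + 6)) = ((7*(-6))*(-144))*(-144/100) = (-42*(-144))*(-144*1/100) = 6048*(-36/25) = -217728/25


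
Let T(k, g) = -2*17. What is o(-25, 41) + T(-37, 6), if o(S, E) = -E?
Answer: -75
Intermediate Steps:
T(k, g) = -34
o(-25, 41) + T(-37, 6) = -1*41 - 34 = -41 - 34 = -75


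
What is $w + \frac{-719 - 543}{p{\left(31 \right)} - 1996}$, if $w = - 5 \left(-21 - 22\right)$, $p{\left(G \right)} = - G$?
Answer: $\frac{437067}{2027} \approx 215.62$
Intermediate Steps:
$w = 215$ ($w = \left(-5\right) \left(-43\right) = 215$)
$w + \frac{-719 - 543}{p{\left(31 \right)} - 1996} = 215 + \frac{-719 - 543}{\left(-1\right) 31 - 1996} = 215 - \frac{1262}{-31 - 1996} = 215 - \frac{1262}{-2027} = 215 - - \frac{1262}{2027} = 215 + \frac{1262}{2027} = \frac{437067}{2027}$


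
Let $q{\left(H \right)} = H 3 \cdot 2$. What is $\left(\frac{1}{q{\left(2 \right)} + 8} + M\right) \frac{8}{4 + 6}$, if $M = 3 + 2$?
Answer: $\frac{101}{25} \approx 4.04$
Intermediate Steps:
$M = 5$
$q{\left(H \right)} = 6 H$ ($q{\left(H \right)} = 3 H 2 = 6 H$)
$\left(\frac{1}{q{\left(2 \right)} + 8} + M\right) \frac{8}{4 + 6} = \left(\frac{1}{6 \cdot 2 + 8} + 5\right) \frac{8}{4 + 6} = \left(\frac{1}{12 + 8} + 5\right) \frac{8}{10} = \left(\frac{1}{20} + 5\right) 8 \cdot \frac{1}{10} = \left(\frac{1}{20} + 5\right) \frac{4}{5} = \frac{101}{20} \cdot \frac{4}{5} = \frac{101}{25}$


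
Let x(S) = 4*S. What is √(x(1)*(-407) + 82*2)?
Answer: 2*I*√366 ≈ 38.262*I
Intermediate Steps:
√(x(1)*(-407) + 82*2) = √((4*1)*(-407) + 82*2) = √(4*(-407) + 164) = √(-1628 + 164) = √(-1464) = 2*I*√366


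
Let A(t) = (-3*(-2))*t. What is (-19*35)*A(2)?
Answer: -7980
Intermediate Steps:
A(t) = 6*t
(-19*35)*A(2) = (-19*35)*(6*2) = -665*12 = -7980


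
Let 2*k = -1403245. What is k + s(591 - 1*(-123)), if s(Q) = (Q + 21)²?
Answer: -322795/2 ≈ -1.6140e+5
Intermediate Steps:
s(Q) = (21 + Q)²
k = -1403245/2 (k = (½)*(-1403245) = -1403245/2 ≈ -7.0162e+5)
k + s(591 - 1*(-123)) = -1403245/2 + (21 + (591 - 1*(-123)))² = -1403245/2 + (21 + (591 + 123))² = -1403245/2 + (21 + 714)² = -1403245/2 + 735² = -1403245/2 + 540225 = -322795/2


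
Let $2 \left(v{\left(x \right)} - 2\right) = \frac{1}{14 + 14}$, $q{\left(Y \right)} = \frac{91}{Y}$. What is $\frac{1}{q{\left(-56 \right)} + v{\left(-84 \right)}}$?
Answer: $\frac{28}{11} \approx 2.5455$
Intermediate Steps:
$v{\left(x \right)} = \frac{113}{56}$ ($v{\left(x \right)} = 2 + \frac{1}{2 \left(14 + 14\right)} = 2 + \frac{1}{2 \cdot 28} = 2 + \frac{1}{2} \cdot \frac{1}{28} = 2 + \frac{1}{56} = \frac{113}{56}$)
$\frac{1}{q{\left(-56 \right)} + v{\left(-84 \right)}} = \frac{1}{\frac{91}{-56} + \frac{113}{56}} = \frac{1}{91 \left(- \frac{1}{56}\right) + \frac{113}{56}} = \frac{1}{- \frac{13}{8} + \frac{113}{56}} = \frac{1}{\frac{11}{28}} = \frac{28}{11}$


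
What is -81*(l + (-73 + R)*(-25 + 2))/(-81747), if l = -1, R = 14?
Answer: 12204/9083 ≈ 1.3436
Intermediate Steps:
-81*(l + (-73 + R)*(-25 + 2))/(-81747) = -81*(-1 + (-73 + 14)*(-25 + 2))/(-81747) = -81*(-1 - 59*(-23))*(-1/81747) = -81*(-1 + 1357)*(-1/81747) = -81*1356*(-1/81747) = -109836*(-1/81747) = 12204/9083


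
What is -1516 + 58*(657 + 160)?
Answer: 45870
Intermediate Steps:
-1516 + 58*(657 + 160) = -1516 + 58*817 = -1516 + 47386 = 45870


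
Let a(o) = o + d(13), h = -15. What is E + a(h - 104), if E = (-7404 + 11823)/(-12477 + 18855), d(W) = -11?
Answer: -274907/2126 ≈ -129.31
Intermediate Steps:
a(o) = -11 + o (a(o) = o - 11 = -11 + o)
E = 1473/2126 (E = 4419/6378 = 4419*(1/6378) = 1473/2126 ≈ 0.69285)
E + a(h - 104) = 1473/2126 + (-11 + (-15 - 104)) = 1473/2126 + (-11 - 119) = 1473/2126 - 130 = -274907/2126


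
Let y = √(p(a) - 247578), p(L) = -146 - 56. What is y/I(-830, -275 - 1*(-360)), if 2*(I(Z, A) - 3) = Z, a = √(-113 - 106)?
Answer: -I*√61945/206 ≈ -1.2082*I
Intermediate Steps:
a = I*√219 (a = √(-219) = I*√219 ≈ 14.799*I)
I(Z, A) = 3 + Z/2
p(L) = -202
y = 2*I*√61945 (y = √(-202 - 247578) = √(-247780) = 2*I*√61945 ≈ 497.77*I)
y/I(-830, -275 - 1*(-360)) = (2*I*√61945)/(3 + (½)*(-830)) = (2*I*√61945)/(3 - 415) = (2*I*√61945)/(-412) = (2*I*√61945)*(-1/412) = -I*√61945/206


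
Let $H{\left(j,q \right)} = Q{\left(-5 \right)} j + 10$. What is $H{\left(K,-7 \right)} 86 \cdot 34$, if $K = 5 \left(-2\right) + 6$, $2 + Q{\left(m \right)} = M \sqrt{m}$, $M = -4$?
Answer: $52632 + 46784 i \sqrt{5} \approx 52632.0 + 1.0461 \cdot 10^{5} i$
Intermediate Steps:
$Q{\left(m \right)} = -2 - 4 \sqrt{m}$
$K = -4$ ($K = -10 + 6 = -4$)
$H{\left(j,q \right)} = 10 + j \left(-2 - 4 i \sqrt{5}\right)$ ($H{\left(j,q \right)} = \left(-2 - 4 \sqrt{-5}\right) j + 10 = \left(-2 - 4 i \sqrt{5}\right) j + 10 = j \left(-2 - 4 i \sqrt{5}\right) + 10 = 10 + j \left(-2 - 4 i \sqrt{5}\right)$)
$H{\left(K,-7 \right)} 86 \cdot 34 = \left(10 - - 8 \left(1 + 2 i \sqrt{5}\right)\right) 86 \cdot 34 = \left(10 + \left(8 + 16 i \sqrt{5}\right)\right) 86 \cdot 34 = \left(18 + 16 i \sqrt{5}\right) 86 \cdot 34 = \left(1548 + 1376 i \sqrt{5}\right) 34 = 52632 + 46784 i \sqrt{5}$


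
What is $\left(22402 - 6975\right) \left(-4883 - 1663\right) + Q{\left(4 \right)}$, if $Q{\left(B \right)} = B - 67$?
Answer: $-100985205$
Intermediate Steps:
$Q{\left(B \right)} = -67 + B$
$\left(22402 - 6975\right) \left(-4883 - 1663\right) + Q{\left(4 \right)} = \left(22402 - 6975\right) \left(-4883 - 1663\right) + \left(-67 + 4\right) = 15427 \left(-6546\right) - 63 = -100985142 - 63 = -100985205$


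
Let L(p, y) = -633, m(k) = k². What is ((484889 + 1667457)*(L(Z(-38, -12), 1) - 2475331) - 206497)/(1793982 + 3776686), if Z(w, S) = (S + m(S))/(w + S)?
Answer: -5329131418041/5570668 ≈ -9.5664e+5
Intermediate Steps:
Z(w, S) = (S + S²)/(S + w) (Z(w, S) = (S + S²)/(w + S) = (S + S²)/(S + w))
((484889 + 1667457)*(L(Z(-38, -12), 1) - 2475331) - 206497)/(1793982 + 3776686) = ((484889 + 1667457)*(-633 - 2475331) - 206497)/(1793982 + 3776686) = (2152346*(-2475964) - 206497)/5570668 = (-5329131211544 - 206497)*(1/5570668) = -5329131418041*1/5570668 = -5329131418041/5570668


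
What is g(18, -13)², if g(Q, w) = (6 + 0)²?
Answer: 1296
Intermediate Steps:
g(Q, w) = 36 (g(Q, w) = 6² = 36)
g(18, -13)² = 36² = 1296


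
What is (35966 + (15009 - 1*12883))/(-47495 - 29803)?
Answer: -19046/38649 ≈ -0.49279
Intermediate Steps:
(35966 + (15009 - 1*12883))/(-47495 - 29803) = (35966 + (15009 - 12883))/(-77298) = (35966 + 2126)*(-1/77298) = 38092*(-1/77298) = -19046/38649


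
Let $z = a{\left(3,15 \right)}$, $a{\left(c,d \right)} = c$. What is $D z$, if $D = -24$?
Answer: $-72$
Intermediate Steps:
$z = 3$
$D z = \left(-24\right) 3 = -72$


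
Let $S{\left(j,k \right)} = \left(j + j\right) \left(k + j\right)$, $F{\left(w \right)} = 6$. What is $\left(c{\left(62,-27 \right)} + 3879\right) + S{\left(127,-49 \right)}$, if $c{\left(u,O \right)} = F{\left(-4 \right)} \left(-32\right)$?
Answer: $23499$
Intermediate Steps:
$c{\left(u,O \right)} = -192$ ($c{\left(u,O \right)} = 6 \left(-32\right) = -192$)
$S{\left(j,k \right)} = 2 j \left(j + k\right)$
$\left(c{\left(62,-27 \right)} + 3879\right) + S{\left(127,-49 \right)} = \left(-192 + 3879\right) + 2 \cdot 127 \left(127 - 49\right) = 3687 + 2 \cdot 127 \cdot 78 = 3687 + 19812 = 23499$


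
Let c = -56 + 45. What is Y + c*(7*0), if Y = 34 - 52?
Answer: -18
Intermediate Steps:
Y = -18
c = -11
Y + c*(7*0) = -18 - 77*0 = -18 - 11*0 = -18 + 0 = -18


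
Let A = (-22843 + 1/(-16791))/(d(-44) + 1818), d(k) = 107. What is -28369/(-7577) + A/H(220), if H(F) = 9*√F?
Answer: 28369/7577 - 191778407*√55/15999724125 ≈ 3.6552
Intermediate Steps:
A = -383556814/32322675 (A = (-22843 + 1/(-16791))/(107 + 1818) = (-22843 - 1/16791)/1925 = -383556814/16791*1/1925 = -383556814/32322675 ≈ -11.866)
-28369/(-7577) + A/H(220) = -28369/(-7577) - 383556814*√55/990/32322675 = -28369*(-1/7577) - 383556814*√55/990/32322675 = 28369/7577 - 383556814*√55/990/32322675 = 28369/7577 - 191778407*√55/15999724125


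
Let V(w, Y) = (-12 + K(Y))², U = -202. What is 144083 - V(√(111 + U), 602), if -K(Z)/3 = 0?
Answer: 143939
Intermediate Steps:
K(Z) = 0 (K(Z) = -3*0 = 0)
V(w, Y) = 144 (V(w, Y) = (-12 + 0)² = (-12)² = 144)
144083 - V(√(111 + U), 602) = 144083 - 1*144 = 144083 - 144 = 143939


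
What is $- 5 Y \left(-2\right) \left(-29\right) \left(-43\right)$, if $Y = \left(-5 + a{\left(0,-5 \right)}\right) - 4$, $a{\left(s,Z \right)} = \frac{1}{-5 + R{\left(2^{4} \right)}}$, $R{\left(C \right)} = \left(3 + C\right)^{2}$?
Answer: $- \frac{19970705}{178} \approx -1.122 \cdot 10^{5}$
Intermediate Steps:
$a{\left(s,Z \right)} = \frac{1}{356}$ ($a{\left(s,Z \right)} = \frac{1}{-5 + \left(3 + 2^{4}\right)^{2}} = \frac{1}{-5 + \left(3 + 16\right)^{2}} = \frac{1}{-5 + 19^{2}} = \frac{1}{-5 + 361} = \frac{1}{356}$)
$Y = - \frac{3203}{356}$ ($Y = \left(-5 + \frac{1}{356}\right) - 4 = - \frac{1779}{356} - 4 = - \frac{3203}{356} \approx -8.9972$)
$- 5 Y \left(-2\right) \left(-29\right) \left(-43\right) = - 5 \left(\left(- \frac{3203}{356}\right) \left(-2\right)\right) \left(-29\right) \left(-43\right) = \left(-5\right) \frac{3203}{178} \left(-29\right) \left(-43\right) = \left(- \frac{16015}{178}\right) \left(-29\right) \left(-43\right) = \frac{464435}{178} \left(-43\right) = - \frac{19970705}{178}$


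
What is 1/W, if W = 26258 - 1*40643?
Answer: -1/14385 ≈ -6.9517e-5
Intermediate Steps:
W = -14385 (W = 26258 - 40643 = -14385)
1/W = 1/(-14385) = -1/14385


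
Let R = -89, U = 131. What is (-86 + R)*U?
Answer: -22925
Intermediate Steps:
(-86 + R)*U = (-86 - 89)*131 = -175*131 = -22925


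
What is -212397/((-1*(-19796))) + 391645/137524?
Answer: -1341042538/170151569 ≈ -7.8815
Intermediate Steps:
-212397/((-1*(-19796))) + 391645/137524 = -212397/19796 + 391645*(1/137524) = -212397*1/19796 + 391645/137524 = -212397/19796 + 391645/137524 = -1341042538/170151569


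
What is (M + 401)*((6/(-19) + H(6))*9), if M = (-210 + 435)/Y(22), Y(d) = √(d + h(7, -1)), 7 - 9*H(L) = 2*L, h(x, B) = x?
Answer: -59749/19 - 33525*√29/551 ≈ -3472.3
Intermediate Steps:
H(L) = 7/9 - 2*L/9
Y(d) = √(7 + d) (Y(d) = √(d + 7) = √(7 + d))
M = 225*√29/29 (M = (-210 + 435)/(√(7 + 22)) = 225/(√29) = 225*(√29/29) = 225*√29/29 ≈ 41.781)
(M + 401)*((6/(-19) + H(6))*9) = (225*√29/29 + 401)*((6/(-19) + (7/9 - 2/9*6))*9) = (401 + 225*√29/29)*((6*(-1/19) + (7/9 - 4/3))*9) = (401 + 225*√29/29)*((-6/19 - 5/9)*9) = (401 + 225*√29/29)*(-149/171*9) = (401 + 225*√29/29)*(-149/19) = -59749/19 - 33525*√29/551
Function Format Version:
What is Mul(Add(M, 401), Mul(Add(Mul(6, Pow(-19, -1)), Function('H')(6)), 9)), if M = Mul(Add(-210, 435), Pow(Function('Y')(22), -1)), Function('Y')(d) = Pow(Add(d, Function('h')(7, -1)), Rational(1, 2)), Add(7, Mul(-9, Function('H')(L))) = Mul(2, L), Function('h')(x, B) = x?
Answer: Add(Rational(-59749, 19), Mul(Rational(-33525, 551), Pow(29, Rational(1, 2)))) ≈ -3472.3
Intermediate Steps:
Function('H')(L) = Add(Rational(7, 9), Mul(Rational(-2, 9), L)) (Function('H')(L) = Add(Rational(7, 9), Mul(Rational(-1, 9), Mul(2, L))) = Add(Rational(7, 9), Mul(Rational(-2, 9), L)))
Function('Y')(d) = Pow(Add(7, d), Rational(1, 2)) (Function('Y')(d) = Pow(Add(d, 7), Rational(1, 2)) = Pow(Add(7, d), Rational(1, 2)))
M = Mul(Rational(225, 29), Pow(29, Rational(1, 2))) (M = Mul(Add(-210, 435), Pow(Pow(Add(7, 22), Rational(1, 2)), -1)) = Mul(225, Pow(Pow(29, Rational(1, 2)), -1)) = Mul(225, Mul(Rational(1, 29), Pow(29, Rational(1, 2)))) = Mul(Rational(225, 29), Pow(29, Rational(1, 2))) ≈ 41.781)
Mul(Add(M, 401), Mul(Add(Mul(6, Pow(-19, -1)), Function('H')(6)), 9)) = Mul(Add(Mul(Rational(225, 29), Pow(29, Rational(1, 2))), 401), Mul(Add(Mul(6, Pow(-19, -1)), Add(Rational(7, 9), Mul(Rational(-2, 9), 6))), 9)) = Mul(Add(401, Mul(Rational(225, 29), Pow(29, Rational(1, 2)))), Mul(Add(Mul(6, Rational(-1, 19)), Add(Rational(7, 9), Rational(-4, 3))), 9)) = Mul(Add(401, Mul(Rational(225, 29), Pow(29, Rational(1, 2)))), Mul(Add(Rational(-6, 19), Rational(-5, 9)), 9)) = Mul(Add(401, Mul(Rational(225, 29), Pow(29, Rational(1, 2)))), Mul(Rational(-149, 171), 9)) = Mul(Add(401, Mul(Rational(225, 29), Pow(29, Rational(1, 2)))), Rational(-149, 19)) = Add(Rational(-59749, 19), Mul(Rational(-33525, 551), Pow(29, Rational(1, 2))))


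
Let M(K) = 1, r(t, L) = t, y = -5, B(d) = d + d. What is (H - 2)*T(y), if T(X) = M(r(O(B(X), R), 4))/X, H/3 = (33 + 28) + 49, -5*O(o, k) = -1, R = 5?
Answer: -328/5 ≈ -65.600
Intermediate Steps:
B(d) = 2*d
O(o, k) = ⅕ (O(o, k) = -⅕*(-1) = ⅕)
H = 330 (H = 3*((33 + 28) + 49) = 3*(61 + 49) = 3*110 = 330)
T(X) = 1/X
(H - 2)*T(y) = (330 - 2)/(-5) = 328*(-⅕) = -328/5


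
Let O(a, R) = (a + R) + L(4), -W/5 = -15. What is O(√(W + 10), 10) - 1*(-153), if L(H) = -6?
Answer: 157 + √85 ≈ 166.22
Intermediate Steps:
W = 75 (W = -5*(-15) = 75)
O(a, R) = -6 + R + a (O(a, R) = (a + R) - 6 = (R + a) - 6 = -6 + R + a)
O(√(W + 10), 10) - 1*(-153) = (-6 + 10 + √(75 + 10)) - 1*(-153) = (-6 + 10 + √85) + 153 = (4 + √85) + 153 = 157 + √85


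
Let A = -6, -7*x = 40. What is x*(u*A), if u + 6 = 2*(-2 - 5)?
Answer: -4800/7 ≈ -685.71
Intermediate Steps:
x = -40/7 (x = -⅐*40 = -40/7 ≈ -5.7143)
u = -20 (u = -6 + 2*(-2 - 5) = -6 + 2*(-7) = -6 - 14 = -20)
x*(u*A) = -(-800)*(-6)/7 = -40/7*120 = -4800/7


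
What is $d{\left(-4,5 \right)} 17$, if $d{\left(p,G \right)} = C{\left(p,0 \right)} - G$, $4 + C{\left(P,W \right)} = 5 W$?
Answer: $-153$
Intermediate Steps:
$C{\left(P,W \right)} = -4 + 5 W$
$d{\left(p,G \right)} = -4 - G$ ($d{\left(p,G \right)} = \left(-4 + 5 \cdot 0\right) - G = \left(-4 + 0\right) - G = -4 - G$)
$d{\left(-4,5 \right)} 17 = \left(-4 - 5\right) 17 = \left(-9\right) 17 = -153$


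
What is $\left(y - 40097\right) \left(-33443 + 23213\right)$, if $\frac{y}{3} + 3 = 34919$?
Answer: $-661379730$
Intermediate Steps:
$y = 104748$ ($y = -9 + 3 \cdot 34919 = -9 + 104757 = 104748$)
$\left(y - 40097\right) \left(-33443 + 23213\right) = \left(104748 - 40097\right) \left(-33443 + 23213\right) = 64651 \left(-10230\right) = -661379730$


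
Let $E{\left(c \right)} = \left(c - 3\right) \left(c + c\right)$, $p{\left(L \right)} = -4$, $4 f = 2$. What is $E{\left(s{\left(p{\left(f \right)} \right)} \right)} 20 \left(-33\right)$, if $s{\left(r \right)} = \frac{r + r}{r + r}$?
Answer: $2640$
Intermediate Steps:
$f = \frac{1}{2}$ ($f = \frac{1}{4} \cdot 2 = \frac{1}{2} \approx 0.5$)
$s{\left(r \right)} = 1$ ($s{\left(r \right)} = \frac{2 r}{2 r} = 2 r \frac{1}{2 r} = 1$)
$E{\left(c \right)} = 2 c \left(-3 + c\right)$ ($E{\left(c \right)} = \left(-3 + c\right) 2 c = 2 c \left(-3 + c\right)$)
$E{\left(s{\left(p{\left(f \right)} \right)} \right)} 20 \left(-33\right) = 2 \cdot 1 \left(-3 + 1\right) 20 \left(-33\right) = 2 \cdot 1 \left(-2\right) 20 \left(-33\right) = \left(-4\right) 20 \left(-33\right) = \left(-80\right) \left(-33\right) = 2640$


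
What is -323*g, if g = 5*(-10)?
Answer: 16150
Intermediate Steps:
g = -50
-323*g = -323*(-50) = 16150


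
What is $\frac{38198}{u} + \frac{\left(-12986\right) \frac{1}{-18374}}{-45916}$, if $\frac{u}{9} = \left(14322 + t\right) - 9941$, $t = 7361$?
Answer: $\frac{8056193663281}{22289090798988} \approx 0.36144$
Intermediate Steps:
$u = 105678$ ($u = 9 \left(\left(14322 + 7361\right) - 9941\right) = 9 \left(21683 - 9941\right) = 9 \cdot 11742 = 105678$)
$\frac{38198}{u} + \frac{\left(-12986\right) \frac{1}{-18374}}{-45916} = \frac{38198}{105678} + \frac{\left(-12986\right) \frac{1}{-18374}}{-45916} = 38198 \cdot \frac{1}{105678} + \left(-12986\right) \left(- \frac{1}{18374}\right) \left(- \frac{1}{45916}\right) = \frac{19099}{52839} + \frac{6493}{9187} \left(- \frac{1}{45916}\right) = \frac{19099}{52839} - \frac{6493}{421830292} = \frac{8056193663281}{22289090798988}$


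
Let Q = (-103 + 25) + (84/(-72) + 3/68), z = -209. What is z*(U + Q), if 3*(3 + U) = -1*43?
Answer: 1370831/68 ≈ 20159.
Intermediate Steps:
Q = -16141/204 (Q = -78 + (84*(-1/72) + 3*(1/68)) = -78 + (-7/6 + 3/68) = -78 - 229/204 = -16141/204 ≈ -79.123)
U = -52/3 (U = -3 + (-1*43)/3 = -3 + (⅓)*(-43) = -3 - 43/3 = -52/3 ≈ -17.333)
z*(U + Q) = -209*(-52/3 - 16141/204) = -209*(-6559/68) = 1370831/68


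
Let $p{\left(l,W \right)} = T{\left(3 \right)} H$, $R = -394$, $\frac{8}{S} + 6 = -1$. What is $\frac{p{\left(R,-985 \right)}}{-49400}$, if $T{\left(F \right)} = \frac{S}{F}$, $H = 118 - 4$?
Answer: $\frac{2}{2275} \approx 0.00087912$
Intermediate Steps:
$S = - \frac{8}{7}$ ($S = \frac{8}{-6 - 1} = \frac{8}{-7} = 8 \left(- \frac{1}{7}\right) = - \frac{8}{7} \approx -1.1429$)
$H = 114$
$T{\left(F \right)} = - \frac{8}{7 F}$
$p{\left(l,W \right)} = - \frac{304}{7}$ ($p{\left(l,W \right)} = - \frac{8}{7 \cdot 3} \cdot 114 = \left(- \frac{8}{7}\right) \frac{1}{3} \cdot 114 = \left(- \frac{8}{21}\right) 114 = - \frac{304}{7}$)
$\frac{p{\left(R,-985 \right)}}{-49400} = - \frac{304}{7 \left(-49400\right)} = \left(- \frac{304}{7}\right) \left(- \frac{1}{49400}\right) = \frac{2}{2275}$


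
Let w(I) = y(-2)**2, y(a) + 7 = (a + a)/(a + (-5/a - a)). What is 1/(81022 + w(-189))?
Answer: 25/2027399 ≈ 1.2331e-5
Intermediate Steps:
y(a) = -7 - 2*a**2/5 (y(a) = -7 + (a + a)/(a + (-5/a - a)) = -7 + (2*a)/(a + (-a - 5/a)) = -7 + (2*a)/((-5/a)) = -7 + (2*a)*(-a/5) = -7 - 2*a**2/5)
w(I) = 1849/25 (w(I) = (-7 - 2/5*(-2)**2)**2 = (-7 - 2/5*4)**2 = (-7 - 8/5)**2 = (-43/5)**2 = 1849/25)
1/(81022 + w(-189)) = 1/(81022 + 1849/25) = 1/(2027399/25) = 25/2027399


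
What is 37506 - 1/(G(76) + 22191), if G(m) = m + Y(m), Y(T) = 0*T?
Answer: 835146101/22267 ≈ 37506.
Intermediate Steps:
Y(T) = 0
G(m) = m (G(m) = m + 0 = m)
37506 - 1/(G(76) + 22191) = 37506 - 1/(76 + 22191) = 37506 - 1/22267 = 835146101/22267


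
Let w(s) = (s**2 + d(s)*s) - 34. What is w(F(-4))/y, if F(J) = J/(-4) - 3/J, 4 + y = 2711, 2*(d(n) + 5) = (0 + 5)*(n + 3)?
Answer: -605/86624 ≈ -0.0069842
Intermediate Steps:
d(n) = 5/2 + 5*n/2 (d(n) = -5 + ((0 + 5)*(n + 3))/2 = -5 + (5*(3 + n))/2 = -5 + (15 + 5*n)/2 = -5 + (15/2 + 5*n/2) = 5/2 + 5*n/2)
y = 2707 (y = -4 + 2711 = 2707)
F(J) = -3/J - J/4 (F(J) = J*(-1/4) - 3/J = -J/4 - 3/J = -3/J - J/4)
w(s) = -34 + s**2 + s*(5/2 + 5*s/2) (w(s) = (s**2 + (5/2 + 5*s/2)*s) - 34 = (s**2 + s*(5/2 + 5*s/2)) - 34 = -34 + s**2 + s*(5/2 + 5*s/2))
w(F(-4))/y = (-34 + 5*(-3/(-4) - 1/4*(-4))/2 + 7*(-3/(-4) - 1/4*(-4))**2/2)/2707 = (-34 + 5*(-3*(-1/4) + 1)/2 + 7*(-3*(-1/4) + 1)**2/2)*(1/2707) = (-34 + 5*(3/4 + 1)/2 + 7*(3/4 + 1)**2/2)*(1/2707) = (-34 + (5/2)*(7/4) + 7*(7/4)**2/2)*(1/2707) = (-34 + 35/8 + (7/2)*(49/16))*(1/2707) = (-34 + 35/8 + 343/32)*(1/2707) = -605/32*1/2707 = -605/86624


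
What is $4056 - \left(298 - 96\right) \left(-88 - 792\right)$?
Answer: $181816$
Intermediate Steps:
$4056 - \left(298 - 96\right) \left(-88 - 792\right) = 4056 - 202 \left(-880\right) = 4056 - -177760 = 4056 + 177760 = 181816$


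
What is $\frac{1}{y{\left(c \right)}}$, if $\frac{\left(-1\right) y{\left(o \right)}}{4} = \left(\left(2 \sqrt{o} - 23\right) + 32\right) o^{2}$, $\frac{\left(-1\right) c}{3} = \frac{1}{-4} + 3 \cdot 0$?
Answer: $- \frac{2}{39} + \frac{2 \sqrt{3}}{351} \approx -0.041413$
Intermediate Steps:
$c = \frac{3}{4}$ ($c = - 3 \left(\frac{1}{-4} + 3 \cdot 0\right) = - 3 \left(- \frac{1}{4} + 0\right) = \left(-3\right) \left(- \frac{1}{4}\right) = \frac{3}{4} \approx 0.75$)
$y{\left(o \right)} = - 4 o^{2} \left(9 + 2 \sqrt{o}\right)$ ($y{\left(o \right)} = - 4 \left(\left(2 \sqrt{o} - 23\right) + 32\right) o^{2} = - 4 \left(\left(-23 + 2 \sqrt{o}\right) + 32\right) o^{2} = - 4 \left(9 + 2 \sqrt{o}\right) o^{2} = - 4 o^{2} \left(9 + 2 \sqrt{o}\right)$)
$\frac{1}{y{\left(c \right)}} = \frac{1}{- 36 \left(\frac{3}{4}\right)^{2} - 8 \left(\frac{3}{4}\right)^{\frac{5}{2}}} = \frac{1}{\left(-36\right) \frac{9}{16} - 8 \frac{9 \sqrt{3}}{32}} = \frac{1}{- \frac{81}{4} - \frac{9 \sqrt{3}}{4}}$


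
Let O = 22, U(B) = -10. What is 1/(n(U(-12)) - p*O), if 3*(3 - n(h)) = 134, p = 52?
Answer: -3/3557 ≈ -0.00084341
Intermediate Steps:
n(h) = -125/3 (n(h) = 3 - 1/3*134 = 3 - 134/3 = -125/3)
1/(n(U(-12)) - p*O) = 1/(-125/3 - 52*22) = 1/(-125/3 - 1*1144) = 1/(-125/3 - 1144) = 1/(-3557/3) = -3/3557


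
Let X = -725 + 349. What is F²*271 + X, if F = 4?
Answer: 3960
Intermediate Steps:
X = -376
F²*271 + X = 4²*271 - 376 = 16*271 - 376 = 4336 - 376 = 3960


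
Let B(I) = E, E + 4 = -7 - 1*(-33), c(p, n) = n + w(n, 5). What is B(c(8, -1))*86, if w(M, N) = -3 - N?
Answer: 1892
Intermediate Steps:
c(p, n) = -8 + n (c(p, n) = n + (-3 - 1*5) = n + (-3 - 5) = n - 8 = -8 + n)
E = 22 (E = -4 + (-7 - 1*(-33)) = -4 + (-7 + 33) = -4 + 26 = 22)
B(I) = 22
B(c(8, -1))*86 = 22*86 = 1892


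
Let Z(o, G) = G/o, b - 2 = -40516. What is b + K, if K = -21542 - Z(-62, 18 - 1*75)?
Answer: -3847529/62 ≈ -62057.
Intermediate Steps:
b = -40514 (b = 2 - 40516 = -40514)
K = -1335661/62 (K = -21542 - (18 - 1*75)/(-62) = -21542 - (18 - 75)*(-1)/62 = -21542 - (-57)*(-1)/62 = -21542 - 1*57/62 = -21542 - 57/62 = -1335661/62 ≈ -21543.)
b + K = -40514 - 1335661/62 = -3847529/62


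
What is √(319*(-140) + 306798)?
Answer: √262138 ≈ 511.99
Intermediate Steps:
√(319*(-140) + 306798) = √(-44660 + 306798) = √262138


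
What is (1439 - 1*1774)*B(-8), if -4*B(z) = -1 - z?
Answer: 2345/4 ≈ 586.25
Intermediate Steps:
B(z) = ¼ + z/4 (B(z) = -(-1 - z)/4 = ¼ + z/4)
(1439 - 1*1774)*B(-8) = (1439 - 1*1774)*(¼ + (¼)*(-8)) = (1439 - 1774)*(¼ - 2) = -335*(-7/4) = 2345/4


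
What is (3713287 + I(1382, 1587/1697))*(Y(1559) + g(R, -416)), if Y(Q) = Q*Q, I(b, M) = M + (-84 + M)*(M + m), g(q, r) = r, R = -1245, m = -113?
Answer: 26051188955926094840/2879809 ≈ 9.0462e+12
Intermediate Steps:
I(b, M) = M + (-113 + M)*(-84 + M) (I(b, M) = M + (-84 + M)*(M - 113) = M + (-84 + M)*(-113 + M) = M + (-113 + M)*(-84 + M))
Y(Q) = Q²
(3713287 + I(1382, 1587/1697))*(Y(1559) + g(R, -416)) = (3713287 + (9492 + (1587/1697)² - 311052/1697))*(1559² - 416) = (3713287 + (9492 + (1587*(1/1697))² - 311052/1697))*(2430481 - 416) = (3713287 + (9492 + (1587/1697)² - 196*1587/1697))*2430065 = (3713287 + (9492 + 2518569/2879809 - 311052/1697))*2430065 = (3713287 + 26809810353/2879809)*2430065 = (10720367132536/2879809)*2430065 = 26051188955926094840/2879809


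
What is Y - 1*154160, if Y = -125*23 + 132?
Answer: -156903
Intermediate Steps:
Y = -2743 (Y = -2875 + 132 = -2743)
Y - 1*154160 = -2743 - 1*154160 = -2743 - 154160 = -156903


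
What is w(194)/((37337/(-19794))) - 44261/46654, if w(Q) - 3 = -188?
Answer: 169189243103/1741920398 ≈ 97.128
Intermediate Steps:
w(Q) = -185 (w(Q) = 3 - 188 = -185)
w(194)/((37337/(-19794))) - 44261/46654 = -185/(37337/(-19794)) - 44261/46654 = -185/(37337*(-1/19794)) - 44261*1/46654 = -185/(-37337/19794) - 44261/46654 = -185*(-19794/37337) - 44261/46654 = 3661890/37337 - 44261/46654 = 169189243103/1741920398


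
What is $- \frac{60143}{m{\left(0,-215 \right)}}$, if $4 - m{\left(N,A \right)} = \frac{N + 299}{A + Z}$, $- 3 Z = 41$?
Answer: $- \frac{41258098}{3641} \approx -11332.0$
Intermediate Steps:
$Z = - \frac{41}{3}$ ($Z = \left(- \frac{1}{3}\right) 41 = - \frac{41}{3} \approx -13.667$)
$m{\left(N,A \right)} = 4 - \frac{299 + N}{- \frac{41}{3} + A}$ ($m{\left(N,A \right)} = 4 - \frac{N + 299}{A - \frac{41}{3}} = 4 - \frac{299 + N}{- \frac{41}{3} + A}$)
$- \frac{60143}{m{\left(0,-215 \right)}} = - \frac{60143}{\frac{1}{-41 + 3 \left(-215\right)} \left(-1061 - 0 + 12 \left(-215\right)\right)} = - \frac{60143}{\frac{1}{-41 - 645} \left(-1061 + 0 - 2580\right)} = - \frac{60143}{\frac{1}{-686} \left(-3641\right)} = - \frac{60143}{\left(- \frac{1}{686}\right) \left(-3641\right)} = - \frac{60143}{\frac{3641}{686}} = \left(-60143\right) \frac{686}{3641} = - \frac{41258098}{3641}$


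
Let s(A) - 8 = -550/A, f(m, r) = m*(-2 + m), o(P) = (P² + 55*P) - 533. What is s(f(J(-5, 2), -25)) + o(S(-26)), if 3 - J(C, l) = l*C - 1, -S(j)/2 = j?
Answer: 423001/84 ≈ 5035.7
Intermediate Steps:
S(j) = -2*j
o(P) = -533 + P² + 55*P
J(C, l) = 4 - C*l (J(C, l) = 3 - (l*C - 1) = 3 - (C*l - 1) = 3 - (-1 + C*l) = 3 + (1 - C*l) = 4 - C*l)
s(A) = 8 - 550/A
s(f(J(-5, 2), -25)) + o(S(-26)) = (8 - 550*1/((-2 + (4 - 1*(-5)*2))*(4 - 1*(-5)*2))) + (-533 + (-2*(-26))² + 55*(-2*(-26))) = (8 - 550*1/((-2 + (4 + 10))*(4 + 10))) + (-533 + 52² + 55*52) = (8 - 550*1/(14*(-2 + 14))) + (-533 + 2704 + 2860) = (8 - 550/(14*12)) + 5031 = (8 - 550/168) + 5031 = (8 - 550*1/168) + 5031 = (8 - 275/84) + 5031 = 397/84 + 5031 = 423001/84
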